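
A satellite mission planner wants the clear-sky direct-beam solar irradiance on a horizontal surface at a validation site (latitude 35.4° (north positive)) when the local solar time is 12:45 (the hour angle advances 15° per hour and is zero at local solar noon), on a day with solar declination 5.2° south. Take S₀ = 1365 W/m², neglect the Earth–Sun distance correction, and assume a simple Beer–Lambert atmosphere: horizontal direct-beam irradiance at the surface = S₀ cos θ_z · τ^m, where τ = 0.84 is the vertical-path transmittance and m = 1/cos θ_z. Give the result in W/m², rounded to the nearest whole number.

Hour angle H = 15° × (12.75 − 12) = 11.25°.
cos θ_z = sin(35.4°) sin(-5.2°) + cos(35.4°) cos(-5.2°) cos(11.25°) = -0.0525 + 0.7962 = 0.7437.
Air mass m = 1/cos θ_z = 1/0.7437 = 1.345; τ^m = 0.84^1.345 = 0.7910.
Surface direct beam = 1365 × 0.7437 × 0.7910 = 802.98 W/m².

803 W/m²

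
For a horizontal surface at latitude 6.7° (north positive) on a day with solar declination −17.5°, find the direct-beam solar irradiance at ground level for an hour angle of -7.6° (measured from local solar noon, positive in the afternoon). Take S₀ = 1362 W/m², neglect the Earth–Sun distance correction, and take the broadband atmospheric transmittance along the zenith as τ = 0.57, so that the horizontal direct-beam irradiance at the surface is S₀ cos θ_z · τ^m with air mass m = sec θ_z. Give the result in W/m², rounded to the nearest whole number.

661 W/m²

cos θ_z = sin(6.7°) sin(-17.5°) + cos(6.7°) cos(-17.5°) cos(-7.60°) = -0.0351 + 0.9389 = 0.9038.
Air mass m = 1/cos θ_z = 1/0.9038 = 1.106; τ^m = 0.57^1.106 = 0.5370.
Surface direct beam = 1362 × 0.9038 × 0.5370 = 661.03 W/m².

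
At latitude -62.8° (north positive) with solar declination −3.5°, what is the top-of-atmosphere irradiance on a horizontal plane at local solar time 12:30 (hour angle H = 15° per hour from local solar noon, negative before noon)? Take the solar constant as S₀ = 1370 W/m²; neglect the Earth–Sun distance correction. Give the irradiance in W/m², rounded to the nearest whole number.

Hour angle H = 15° × (12.5 − 12) = 7.50°.
cos θ_z = sin φ sin δ + cos φ cos δ cos H = (-0.8894)(-0.0610) + (0.4571)(0.9981)(0.9914) = 0.5066.
Top-of-atmosphere irradiance = S₀ cos θ_z = 1370 × 0.5066 = 694.04 W/m².

694 W/m²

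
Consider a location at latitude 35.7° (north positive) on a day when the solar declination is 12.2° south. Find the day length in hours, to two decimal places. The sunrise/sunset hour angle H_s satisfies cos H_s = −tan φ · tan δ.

cos H_s = −tan(35.7°) · tan(-12.2°) = 0.1554, so H_s = arccos(0.1554) = 81.06°.
Day length = 2 H_s / 15° h⁻¹ = 162.12° / 15 = 10.808 h.

10.81 hours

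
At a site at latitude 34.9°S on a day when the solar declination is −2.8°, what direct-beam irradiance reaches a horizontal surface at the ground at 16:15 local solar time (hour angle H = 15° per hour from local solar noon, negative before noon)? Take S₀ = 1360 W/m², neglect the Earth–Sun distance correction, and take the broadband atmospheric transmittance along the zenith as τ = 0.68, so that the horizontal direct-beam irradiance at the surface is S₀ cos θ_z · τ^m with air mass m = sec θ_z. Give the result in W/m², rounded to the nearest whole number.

198 W/m²

Hour angle H = 15° × (16.25 − 12) = 63.75°.
cos θ_z = sin φ sin δ + cos φ cos δ cos H = (-0.5721)(-0.0488) + (0.8202)(0.9988)(0.4423) = 0.3903.
Air mass m = 1/cos θ_z = 1/0.3903 = 2.562; τ^m = 0.68^2.562 = 0.3723.
Surface direct beam = 1360 × 0.3903 × 0.3723 = 197.62 W/m².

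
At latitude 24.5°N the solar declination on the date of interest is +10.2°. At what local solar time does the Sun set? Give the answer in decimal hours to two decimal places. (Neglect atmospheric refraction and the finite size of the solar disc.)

18.31 h

The sunset hour angle satisfies cos H_s = −tan φ tan δ = -0.0820, giving H_s = 94.70°.
Sunset is at 12 + H_s/15 = 12 + 6.313 = 18.313 h local solar time.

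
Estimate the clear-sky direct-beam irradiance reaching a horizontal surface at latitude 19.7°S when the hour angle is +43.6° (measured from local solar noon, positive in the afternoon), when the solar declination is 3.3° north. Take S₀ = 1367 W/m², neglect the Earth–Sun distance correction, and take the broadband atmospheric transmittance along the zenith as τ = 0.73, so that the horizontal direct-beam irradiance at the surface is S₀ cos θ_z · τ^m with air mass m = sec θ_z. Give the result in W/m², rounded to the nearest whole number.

cos θ_z = sin φ sin δ + cos φ cos δ cos H = (-0.3371)(0.0576) + (0.9415)(0.9983)(0.7242) = 0.6613.
Air mass m = 1/cos θ_z = 1/0.6613 = 1.512; τ^m = 0.73^1.512 = 0.6214.
Surface direct beam = 1367 × 0.6613 × 0.6214 = 561.74 W/m².

562 W/m²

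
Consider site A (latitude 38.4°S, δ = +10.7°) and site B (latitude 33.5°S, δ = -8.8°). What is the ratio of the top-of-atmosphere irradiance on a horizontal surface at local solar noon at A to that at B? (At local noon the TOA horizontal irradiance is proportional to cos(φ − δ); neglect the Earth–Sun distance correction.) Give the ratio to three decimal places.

A: cos θ_z = cos(-38.4° − (10.7°)) = 0.6547.
B: cos θ_z = cos(-33.5° − (-8.8°)) = 0.9085.
Ratio A/B = 0.6547 / 0.9085 = 0.7206.

0.721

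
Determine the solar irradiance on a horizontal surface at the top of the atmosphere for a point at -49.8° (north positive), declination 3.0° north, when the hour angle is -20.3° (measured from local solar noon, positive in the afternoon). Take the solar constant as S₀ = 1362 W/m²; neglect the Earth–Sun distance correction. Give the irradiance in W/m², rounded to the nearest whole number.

769 W/m²

cos θ_z = sin φ sin δ + cos φ cos δ cos H = (-0.7638)(0.0523) + (0.6455)(0.9986)(0.9379) = 0.5646.
Top-of-atmosphere irradiance = S₀ cos θ_z = 1362 × 0.5646 = 768.99 W/m².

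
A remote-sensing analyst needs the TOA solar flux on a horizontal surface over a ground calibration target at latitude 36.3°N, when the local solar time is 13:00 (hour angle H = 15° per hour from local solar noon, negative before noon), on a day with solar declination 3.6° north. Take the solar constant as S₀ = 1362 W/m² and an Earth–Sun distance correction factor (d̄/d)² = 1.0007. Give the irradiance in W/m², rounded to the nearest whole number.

1110 W/m²

Hour angle H = 15° × (13 − 12) = 15.00°.
cos θ_z = sin(36.3°) sin(3.6°) + cos(36.3°) cos(3.6°) cos(15.00°) = 0.0372 + 0.7769 = 0.8141.
Top-of-atmosphere irradiance = S₀ (d̄/d)² cos θ_z = 1362 × 1.0007 × 0.8141 = 1109.58 W/m².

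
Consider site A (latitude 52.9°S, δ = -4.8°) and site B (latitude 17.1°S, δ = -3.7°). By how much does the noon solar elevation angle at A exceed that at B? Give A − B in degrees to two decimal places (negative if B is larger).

-34.70°

A: 90° − |-52.9 − (-4.8)| = 41.90°.
B: 90° − |-17.1 − (-3.7)| = 76.60°.
A − B = 41.90 − 76.60 = -34.70°.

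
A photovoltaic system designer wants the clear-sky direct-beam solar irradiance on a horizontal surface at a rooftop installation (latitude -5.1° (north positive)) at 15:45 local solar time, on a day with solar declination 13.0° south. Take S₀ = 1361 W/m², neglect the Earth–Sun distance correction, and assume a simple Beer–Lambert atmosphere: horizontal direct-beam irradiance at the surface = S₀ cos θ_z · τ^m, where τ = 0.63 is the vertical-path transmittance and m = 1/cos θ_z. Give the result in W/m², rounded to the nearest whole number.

333 W/m²

Hour angle H = 15° × (15.75 − 12) = 56.25°.
cos θ_z = sin(-5.1°) sin(-13.0°) + cos(-5.1°) cos(-13.0°) cos(56.25°) = 0.0200 + 0.5392 = 0.5592.
Air mass m = 1/cos θ_z = 1/0.5592 = 1.788; τ^m = 0.63^1.788 = 0.4377.
Surface direct beam = 1361 × 0.5592 × 0.4377 = 333.12 W/m².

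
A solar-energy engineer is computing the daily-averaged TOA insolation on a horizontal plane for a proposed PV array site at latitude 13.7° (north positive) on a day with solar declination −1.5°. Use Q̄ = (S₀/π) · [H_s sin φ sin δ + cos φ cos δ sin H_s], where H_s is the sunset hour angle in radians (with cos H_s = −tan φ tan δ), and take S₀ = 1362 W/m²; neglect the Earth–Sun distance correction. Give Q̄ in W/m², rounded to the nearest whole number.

The sunset hour angle satisfies cos H_s = −tan φ tan δ = 0.0064, giving H_s = 89.63°. In radians, H_s = 1.5643.
H_s sin φ sin δ = 1.5643 × 0.2368 × -0.0262 = -0.0097.
cos φ cos δ sin H_s = 0.9715 × 0.9997 × 1.0000 = 0.9712.
Q̄ = (1362/π) × (-0.0097 + 0.9712) = 433.54 × 0.9615 = 416.85 W/m².

417 W/m²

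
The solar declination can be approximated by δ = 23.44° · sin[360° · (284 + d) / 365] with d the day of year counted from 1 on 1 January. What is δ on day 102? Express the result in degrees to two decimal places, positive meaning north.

+8.29°

360 × (284 + 102) / 365 = 380.712°; sin(380.712°) = 0.3537.
δ = 23.44 × 0.3537 = 8.291° ≈ +8.29°.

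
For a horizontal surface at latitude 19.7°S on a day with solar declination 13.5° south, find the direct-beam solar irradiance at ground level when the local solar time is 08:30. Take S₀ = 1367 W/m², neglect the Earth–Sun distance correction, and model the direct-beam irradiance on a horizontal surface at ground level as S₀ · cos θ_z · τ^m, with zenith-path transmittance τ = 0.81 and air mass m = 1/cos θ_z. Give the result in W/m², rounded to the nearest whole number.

624 W/m²

Hour angle H = 15° × (8.5 − 12) = -52.50°.
With φ = -19.7°, δ = -13.5°, H = -52.50°: sin φ sin δ = 0.0787, cos φ cos δ cos H = 0.5573, so cos θ_z = 0.6360.
Air mass m = 1/cos θ_z = 1/0.6360 = 1.572; τ^m = 0.81^1.572 = 0.7180.
Surface direct beam = 1367 × 0.6360 × 0.7180 = 624.24 W/m².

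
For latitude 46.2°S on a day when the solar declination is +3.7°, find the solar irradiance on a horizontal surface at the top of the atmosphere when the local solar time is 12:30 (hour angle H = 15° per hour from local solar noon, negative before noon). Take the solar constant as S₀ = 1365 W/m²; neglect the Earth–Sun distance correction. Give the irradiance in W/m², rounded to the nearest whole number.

Hour angle H = 15° × (12.5 − 12) = 7.50°.
cos θ_z = sin φ sin δ + cos φ cos δ cos H = (-0.7218)(0.0645) + (0.6921)(0.9979)(0.9914) = 0.6382.
Top-of-atmosphere irradiance = S₀ cos θ_z = 1365 × 0.6382 = 871.14 W/m².

871 W/m²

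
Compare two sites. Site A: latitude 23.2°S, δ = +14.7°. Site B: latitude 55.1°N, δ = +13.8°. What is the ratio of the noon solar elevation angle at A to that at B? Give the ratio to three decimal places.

A: 90° − |-23.2 − (14.7)| = 52.10°.
B: 90° − |55.1 − (13.8)| = 48.70°.
Ratio A/B = 52.1000 / 48.7000 = 1.0698.

1.070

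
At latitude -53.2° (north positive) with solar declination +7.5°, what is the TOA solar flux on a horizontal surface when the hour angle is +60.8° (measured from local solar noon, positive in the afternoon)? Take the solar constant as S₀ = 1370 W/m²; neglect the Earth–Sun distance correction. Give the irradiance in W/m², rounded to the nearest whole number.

With φ = -53.2°, δ = 7.5°, H = 60.80°: sin φ sin δ = -0.1045, cos φ cos δ cos H = 0.2897, so cos θ_z = 0.1852.
Top-of-atmosphere irradiance = S₀ cos θ_z = 1370 × 0.1852 = 253.72 W/m².

254 W/m²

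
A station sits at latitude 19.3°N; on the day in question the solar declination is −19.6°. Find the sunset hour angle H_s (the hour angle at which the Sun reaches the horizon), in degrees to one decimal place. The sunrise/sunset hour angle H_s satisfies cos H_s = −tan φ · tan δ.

cos H_s = −tan(19.3°) · tan(-19.6°) = 0.1247, so H_s = arccos(0.1247) = 82.84°.

82.8°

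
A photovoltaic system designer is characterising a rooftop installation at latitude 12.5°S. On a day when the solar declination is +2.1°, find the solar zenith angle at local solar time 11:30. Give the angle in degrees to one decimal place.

16.4°

Hour angle H = 15° × (11.5 − 12) = -7.50°.
With φ = -12.5°, δ = 2.1°, H = -7.50°: sin φ sin δ = -0.0079, cos φ cos δ cos H = 0.9673, so cos θ_z = 0.9594.
θ_z = arccos(0.9594) = 16.38°.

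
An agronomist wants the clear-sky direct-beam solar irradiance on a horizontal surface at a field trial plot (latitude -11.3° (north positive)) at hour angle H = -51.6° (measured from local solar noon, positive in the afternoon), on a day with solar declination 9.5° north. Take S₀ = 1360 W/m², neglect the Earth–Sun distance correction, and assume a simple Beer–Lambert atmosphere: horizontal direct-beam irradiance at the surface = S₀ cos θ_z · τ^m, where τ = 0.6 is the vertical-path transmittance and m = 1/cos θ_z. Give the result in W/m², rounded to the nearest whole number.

With φ = -11.3°, δ = 9.5°, H = -51.60°: sin φ sin δ = -0.0323, cos φ cos δ cos H = 0.6008, so cos θ_z = 0.5685.
Air mass m = 1/cos θ_z = 1/0.5685 = 1.759; τ^m = 0.6^1.759 = 0.4072.
Surface direct beam = 1360 × 0.5685 × 0.4072 = 314.83 W/m².

315 W/m²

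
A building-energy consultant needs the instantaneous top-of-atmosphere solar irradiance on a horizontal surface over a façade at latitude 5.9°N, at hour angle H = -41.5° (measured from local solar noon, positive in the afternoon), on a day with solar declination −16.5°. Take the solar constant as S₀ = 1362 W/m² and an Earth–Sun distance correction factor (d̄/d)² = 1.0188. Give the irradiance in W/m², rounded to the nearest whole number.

951 W/m²

With φ = 5.9°, δ = -16.5°, H = -41.50°: sin φ sin δ = -0.0292, cos φ cos δ cos H = 0.7143, so cos θ_z = 0.6851.
Top-of-atmosphere irradiance = S₀ (d̄/d)² cos θ_z = 1362 × 1.0188 × 0.6851 = 950.65 W/m².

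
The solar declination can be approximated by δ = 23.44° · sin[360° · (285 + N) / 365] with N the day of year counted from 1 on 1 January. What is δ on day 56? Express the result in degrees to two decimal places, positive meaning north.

-9.41°

360 × (285 + 56) / 365 = 336.329°; sin(336.329°) = -0.4015.
δ = 23.44 × -0.4015 = -9.411° ≈ -9.41°.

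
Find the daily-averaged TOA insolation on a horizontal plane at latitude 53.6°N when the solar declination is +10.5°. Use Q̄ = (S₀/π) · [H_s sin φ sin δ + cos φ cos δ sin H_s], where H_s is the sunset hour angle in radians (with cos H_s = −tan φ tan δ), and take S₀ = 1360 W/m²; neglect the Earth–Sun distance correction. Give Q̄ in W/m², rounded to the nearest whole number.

cos H_s = −tan(53.6°) · tan(10.5°) = -0.2514, so H_s = arccos(-0.2514) = 104.56°. In radians, H_s = 1.8249.
H_s sin φ sin δ = 1.8249 × 0.8049 × 0.1822 = 0.2676.
cos φ cos δ sin H_s = 0.5934 × 0.9833 × 0.9679 = 0.5648.
Q̄ = (1360/π) × (0.2676 + 0.5648) = 432.90 × 0.8324 = 360.35 W/m².

360 W/m²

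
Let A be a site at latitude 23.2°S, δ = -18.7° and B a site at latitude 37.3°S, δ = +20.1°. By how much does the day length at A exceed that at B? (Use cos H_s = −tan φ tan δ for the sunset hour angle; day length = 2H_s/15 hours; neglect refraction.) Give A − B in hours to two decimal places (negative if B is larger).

A: H_s = arccos(−tan -23.2° · tan -18.7°) = 98.34°, so 2H_s/15 = 13.1120 h.
B: H_s = arccos(−tan -37.3° · tan 20.1°) = 73.81°, so 2H_s/15 = 9.8413 h.
A − B = 13.1120 − 9.8413 = 3.2707 h.

+3.27 h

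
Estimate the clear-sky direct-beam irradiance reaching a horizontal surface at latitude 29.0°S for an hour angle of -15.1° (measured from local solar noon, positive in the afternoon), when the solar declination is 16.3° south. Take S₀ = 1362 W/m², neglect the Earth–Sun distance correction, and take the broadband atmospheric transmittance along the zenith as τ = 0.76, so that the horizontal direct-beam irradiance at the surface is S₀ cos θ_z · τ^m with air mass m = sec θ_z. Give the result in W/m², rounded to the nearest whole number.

cos θ_z = sin(-29.0°) sin(-16.3°) + cos(-29.0°) cos(-16.3°) cos(-15.10°) = 0.1361 + 0.8105 = 0.9466.
Air mass m = 1/cos θ_z = 1/0.9466 = 1.056; τ^m = 0.76^1.056 = 0.7484.
Surface direct beam = 1362 × 0.9466 × 0.7484 = 964.89 W/m².

965 W/m²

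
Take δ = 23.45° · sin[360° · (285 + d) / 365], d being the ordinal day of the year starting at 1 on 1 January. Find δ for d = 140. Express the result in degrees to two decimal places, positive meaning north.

360 × (285 + 140) / 365 = 419.178°; sin(419.178°) = 0.8588.
δ = 23.45 × 0.8588 = 20.139° ≈ +20.14°.

+20.14°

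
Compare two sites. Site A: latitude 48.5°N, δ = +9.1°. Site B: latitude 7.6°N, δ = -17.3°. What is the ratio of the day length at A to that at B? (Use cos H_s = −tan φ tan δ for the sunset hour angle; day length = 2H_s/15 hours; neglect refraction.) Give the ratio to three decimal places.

A: H_s = arccos(−tan 48.5° · tan 9.1°) = 100.43°, so 2H_s/15 = 13.3907 h.
B: H_s = arccos(−tan 7.6° · tan -17.3°) = 87.62°, so 2H_s/15 = 11.6827 h.
Ratio A/B = 13.3907 / 11.6827 = 1.1462.

1.146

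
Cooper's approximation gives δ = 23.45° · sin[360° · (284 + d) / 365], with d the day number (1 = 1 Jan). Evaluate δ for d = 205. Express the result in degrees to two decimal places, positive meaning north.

+19.82°

360 × (284 + 205) / 365 = 482.301°; sin(482.301°) = 0.8453.
δ = 23.45 × 0.8453 = 19.822° ≈ +19.82°.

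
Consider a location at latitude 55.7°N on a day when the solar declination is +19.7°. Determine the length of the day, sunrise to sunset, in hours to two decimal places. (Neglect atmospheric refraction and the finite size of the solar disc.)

16.22 hours

cos H_s = −tan(55.7°) · tan(19.7°) = -0.5249, so H_s = arccos(-0.5249) = 121.66°.
Day length = 2 H_s / 15° h⁻¹ = 243.32° / 15 = 16.221 h.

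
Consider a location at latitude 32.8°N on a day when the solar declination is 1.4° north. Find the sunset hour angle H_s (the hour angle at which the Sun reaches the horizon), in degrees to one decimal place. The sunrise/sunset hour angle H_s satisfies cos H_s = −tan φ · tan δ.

cos H_s = −tan(32.8°) · tan(1.4°) = -0.0158, so H_s = arccos(-0.0158) = 90.91°.

90.9°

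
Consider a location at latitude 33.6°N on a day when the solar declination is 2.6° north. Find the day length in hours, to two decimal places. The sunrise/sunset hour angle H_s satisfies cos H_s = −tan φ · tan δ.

cos H_s = −tan(33.6°) · tan(2.6°) = -0.0302, so H_s = arccos(-0.0302) = 91.73°.
Day length = 2 H_s / 15° h⁻¹ = 183.46° / 15 = 12.231 h.

12.23 hours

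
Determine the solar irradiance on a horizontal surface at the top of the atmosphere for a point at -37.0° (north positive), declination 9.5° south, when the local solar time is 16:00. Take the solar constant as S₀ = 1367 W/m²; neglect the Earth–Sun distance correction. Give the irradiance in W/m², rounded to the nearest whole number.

Hour angle H = 15° × (16 − 12) = 60.00°.
With φ = -37.0°, δ = -9.5°, H = 60.00°: sin φ sin δ = 0.0993, cos φ cos δ cos H = 0.3938, so cos θ_z = 0.4931.
Top-of-atmosphere irradiance = S₀ cos θ_z = 1367 × 0.4931 = 674.07 W/m².

674 W/m²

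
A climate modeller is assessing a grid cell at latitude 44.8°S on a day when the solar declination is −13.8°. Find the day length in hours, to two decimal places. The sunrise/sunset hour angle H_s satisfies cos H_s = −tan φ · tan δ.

−tan φ tan δ = −(-0.9930)(-0.2456) = -0.2439; H_s = arccos(-0.2439) = 104.12°.
Day length = 2 H_s / 15° h⁻¹ = 208.24° / 15 = 13.883 h.

13.88 hours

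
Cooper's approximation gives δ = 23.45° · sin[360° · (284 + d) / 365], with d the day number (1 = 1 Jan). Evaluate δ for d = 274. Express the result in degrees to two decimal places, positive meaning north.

-4.22°

360 × (284 + 274) / 365 = 550.356°; sin(550.356°) = -0.1798.
δ = 23.45 × -0.1798 = -4.216° ≈ -4.22°.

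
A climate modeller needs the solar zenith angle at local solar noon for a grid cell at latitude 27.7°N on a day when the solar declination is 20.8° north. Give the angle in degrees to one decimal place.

At local solar noon the hour angle is zero, so the zenith angle is |φ − δ| = |27.7° − (20.8°)| = 6.9°.

6.9°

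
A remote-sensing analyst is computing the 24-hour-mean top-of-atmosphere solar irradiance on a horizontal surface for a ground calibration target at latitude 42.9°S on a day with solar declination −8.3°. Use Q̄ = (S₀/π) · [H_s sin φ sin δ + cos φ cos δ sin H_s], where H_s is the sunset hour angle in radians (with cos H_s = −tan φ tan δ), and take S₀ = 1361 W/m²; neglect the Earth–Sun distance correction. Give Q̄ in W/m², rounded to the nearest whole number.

384 W/m²

−tan φ tan δ = −(-0.9293)(-0.1459) = -0.1356; H_s = arccos(-0.1356) = 97.79°. In radians, H_s = 1.7068.
H_s sin φ sin δ = 1.7068 × -0.6807 × -0.1444 = 0.1678.
cos φ cos δ sin H_s = 0.7325 × 0.9895 × 0.9908 = 0.7181.
Q̄ = (1361/π) × (0.1678 + 0.7181) = 433.22 × 0.8859 = 383.79 W/m².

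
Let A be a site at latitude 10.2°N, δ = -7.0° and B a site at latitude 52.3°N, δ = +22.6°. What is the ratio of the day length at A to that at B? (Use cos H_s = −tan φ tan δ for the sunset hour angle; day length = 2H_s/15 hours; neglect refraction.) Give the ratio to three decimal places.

0.724

A: H_s = arccos(−tan 10.2° · tan -7.0°) = 88.73°, so 2H_s/15 = 11.8307 h.
B: H_s = arccos(−tan 52.3° · tan 22.6°) = 122.59°, so 2H_s/15 = 16.3453 h.
Ratio A/B = 11.8307 / 16.3453 = 0.7238.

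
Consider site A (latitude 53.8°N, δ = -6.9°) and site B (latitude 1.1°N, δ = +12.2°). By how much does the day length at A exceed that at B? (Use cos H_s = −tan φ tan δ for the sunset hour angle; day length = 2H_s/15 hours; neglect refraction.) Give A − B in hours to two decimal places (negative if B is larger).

-1.30 h

A: H_s = arccos(−tan 53.8° · tan -6.9°) = 80.48°, so 2H_s/15 = 10.7307 h.
B: H_s = arccos(−tan 1.1° · tan 12.2°) = 90.24°, so 2H_s/15 = 12.0320 h.
A − B = 10.7307 − 12.0320 = -1.3013 h.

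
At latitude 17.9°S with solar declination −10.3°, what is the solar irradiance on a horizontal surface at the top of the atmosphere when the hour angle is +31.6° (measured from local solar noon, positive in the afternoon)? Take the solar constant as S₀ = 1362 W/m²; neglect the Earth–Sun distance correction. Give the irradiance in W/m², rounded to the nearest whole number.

cos θ_z = sin φ sin δ + cos φ cos δ cos H = (-0.3074)(-0.1788) + (0.9516)(0.9839)(0.8517) = 0.8524.
Top-of-atmosphere irradiance = S₀ cos θ_z = 1362 × 0.8524 = 1160.97 W/m².

1161 W/m²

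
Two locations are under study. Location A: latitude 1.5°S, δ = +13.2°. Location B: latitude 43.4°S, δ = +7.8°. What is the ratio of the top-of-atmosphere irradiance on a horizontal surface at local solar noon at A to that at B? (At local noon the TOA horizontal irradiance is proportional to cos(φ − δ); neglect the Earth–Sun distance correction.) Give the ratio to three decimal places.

1.544

A: cos θ_z = cos(-1.5° − (13.2°)) = 0.9673.
B: cos θ_z = cos(-43.4° − (7.8°)) = 0.6266.
Ratio A/B = 0.9673 / 0.6266 = 1.5437.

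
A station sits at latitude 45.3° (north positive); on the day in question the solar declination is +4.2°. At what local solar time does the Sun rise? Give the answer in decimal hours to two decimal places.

The sunset hour angle satisfies cos H_s = −tan φ tan δ = -0.0742, giving H_s = 94.26°.
Sunrise is at 12 − H_s/15 = 12 − 6.284 = 5.716 h local solar time.

5.72 h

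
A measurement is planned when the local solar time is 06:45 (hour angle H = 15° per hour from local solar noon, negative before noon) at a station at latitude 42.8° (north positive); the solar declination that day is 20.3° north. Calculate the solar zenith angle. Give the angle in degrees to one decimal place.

68.3°

Hour angle H = 15° × (6.75 − 12) = -78.75°.
cos θ_z = sin φ sin δ + cos φ cos δ cos H = (0.6794)(0.3469) + (0.7337)(0.9379)(0.1951) = 0.3699.
θ_z = arccos(0.3699) = 68.29°.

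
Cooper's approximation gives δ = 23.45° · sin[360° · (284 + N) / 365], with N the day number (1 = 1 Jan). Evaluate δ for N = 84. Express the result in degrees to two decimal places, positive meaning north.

360 × (284 + 84) / 365 = 362.959°; sin(362.959°) = 0.0516.
δ = 23.45 × 0.0516 = 1.210° ≈ +1.21°.

+1.21°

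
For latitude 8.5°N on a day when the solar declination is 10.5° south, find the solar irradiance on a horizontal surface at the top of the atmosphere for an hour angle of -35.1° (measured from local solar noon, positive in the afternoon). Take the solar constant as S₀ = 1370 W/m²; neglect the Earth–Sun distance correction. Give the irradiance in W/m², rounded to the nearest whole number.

1053 W/m²

cos θ_z = sin(8.5°) sin(-10.5°) + cos(8.5°) cos(-10.5°) cos(-35.10°) = -0.0269 + 0.7956 = 0.7687.
Top-of-atmosphere irradiance = S₀ cos θ_z = 1370 × 0.7687 = 1053.12 W/m².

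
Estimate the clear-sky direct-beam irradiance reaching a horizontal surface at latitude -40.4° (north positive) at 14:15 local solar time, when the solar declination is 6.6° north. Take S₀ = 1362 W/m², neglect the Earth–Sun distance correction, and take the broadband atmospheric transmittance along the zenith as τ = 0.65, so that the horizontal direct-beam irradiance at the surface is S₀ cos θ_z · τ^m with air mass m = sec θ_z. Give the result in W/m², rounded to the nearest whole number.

347 W/m²

Hour angle H = 15° × (14.25 − 12) = 33.75°.
cos θ_z = sin(-40.4°) sin(6.6°) + cos(-40.4°) cos(6.6°) cos(33.75°) = -0.0745 + 0.6290 = 0.5545.
Air mass m = 1/cos θ_z = 1/0.5545 = 1.803; τ^m = 0.65^1.803 = 0.4599.
Surface direct beam = 1362 × 0.5545 × 0.4599 = 347.33 W/m².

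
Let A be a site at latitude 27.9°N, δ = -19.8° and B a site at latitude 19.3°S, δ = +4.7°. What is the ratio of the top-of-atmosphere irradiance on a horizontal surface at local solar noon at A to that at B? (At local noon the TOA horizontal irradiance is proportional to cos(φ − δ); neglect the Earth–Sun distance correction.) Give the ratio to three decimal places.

0.737

A: cos θ_z = cos(27.9° − (-19.8°)) = 0.6730.
B: cos θ_z = cos(-19.3° − (4.7°)) = 0.9135.
Ratio A/B = 0.6730 / 0.9135 = 0.7367.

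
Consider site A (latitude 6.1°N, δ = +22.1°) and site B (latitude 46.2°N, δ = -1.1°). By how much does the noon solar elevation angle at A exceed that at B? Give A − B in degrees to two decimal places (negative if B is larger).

+31.30°

A: 90° − |6.1 − (22.1)| = 74.00°.
B: 90° − |46.2 − (-1.1)| = 42.70°.
A − B = 74.00 − 42.70 = 31.30°.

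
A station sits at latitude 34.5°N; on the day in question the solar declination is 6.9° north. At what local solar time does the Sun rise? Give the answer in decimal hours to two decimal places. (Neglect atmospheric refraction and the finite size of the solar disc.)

5.68 h

−tan φ tan δ = −(0.6873)(0.1210) = -0.0832; H_s = arccos(-0.0832) = 94.77°.
Sunrise is at 12 − H_s/15 = 12 − 6.318 = 5.682 h local solar time.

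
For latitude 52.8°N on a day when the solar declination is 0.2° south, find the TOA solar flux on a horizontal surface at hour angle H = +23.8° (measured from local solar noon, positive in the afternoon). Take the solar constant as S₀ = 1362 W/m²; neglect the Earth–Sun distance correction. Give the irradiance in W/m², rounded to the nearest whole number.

cos θ_z = sin(52.8°) sin(-0.2°) + cos(52.8°) cos(-0.2°) cos(23.80°) = -0.0028 + 0.5532 = 0.5504.
Top-of-atmosphere irradiance = S₀ cos θ_z = 1362 × 0.5504 = 749.64 W/m².

750 W/m²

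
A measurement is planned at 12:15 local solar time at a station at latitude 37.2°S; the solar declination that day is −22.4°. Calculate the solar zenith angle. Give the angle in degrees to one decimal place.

15.1°

Hour angle H = 15° × (12.25 − 12) = 3.75°.
With φ = -37.2°, δ = -22.4°, H = 3.75°: sin φ sin δ = 0.2304, cos φ cos δ cos H = 0.7349, so cos θ_z = 0.9653.
θ_z = arccos(0.9653) = 15.14°.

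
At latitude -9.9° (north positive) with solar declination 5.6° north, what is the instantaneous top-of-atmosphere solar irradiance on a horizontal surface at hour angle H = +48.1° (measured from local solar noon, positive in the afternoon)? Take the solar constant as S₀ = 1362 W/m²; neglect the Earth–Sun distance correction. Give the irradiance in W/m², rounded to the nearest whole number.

869 W/m²

With φ = -9.9°, δ = 5.6°, H = 48.10°: sin φ sin δ = -0.0168, cos φ cos δ cos H = 0.6547, so cos θ_z = 0.6379.
Top-of-atmosphere irradiance = S₀ cos θ_z = 1362 × 0.6379 = 868.82 W/m².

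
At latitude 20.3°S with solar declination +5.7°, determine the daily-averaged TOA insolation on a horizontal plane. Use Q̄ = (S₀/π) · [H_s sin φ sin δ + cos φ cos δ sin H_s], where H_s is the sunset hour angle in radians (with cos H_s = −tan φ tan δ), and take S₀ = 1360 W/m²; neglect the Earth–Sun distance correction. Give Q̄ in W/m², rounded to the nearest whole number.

381 W/m²

The sunset hour angle satisfies cos H_s = −tan φ tan δ = 0.0369, giving H_s = 87.89°. In radians, H_s = 1.5340.
H_s sin φ sin δ = 1.5340 × -0.3469 × 0.0993 = -0.0528.
cos φ cos δ sin H_s = 0.9379 × 0.9951 × 0.9993 = 0.9327.
Q̄ = (1360/π) × (-0.0528 + 0.9327) = 432.90 × 0.8799 = 380.91 W/m².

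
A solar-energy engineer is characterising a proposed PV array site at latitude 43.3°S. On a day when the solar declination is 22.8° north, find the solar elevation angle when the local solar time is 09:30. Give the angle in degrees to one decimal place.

15.5°

Hour angle H = 15° × (9.5 − 12) = -37.50°.
With φ = -43.3°, δ = 22.8°, H = -37.50°: sin φ sin δ = -0.2658, cos φ cos δ cos H = 0.5323, so cos θ_z = 0.2665.
θ_z = arccos(0.2665) = 74.54°, so the elevation is 90° − 74.54° = 15.46°.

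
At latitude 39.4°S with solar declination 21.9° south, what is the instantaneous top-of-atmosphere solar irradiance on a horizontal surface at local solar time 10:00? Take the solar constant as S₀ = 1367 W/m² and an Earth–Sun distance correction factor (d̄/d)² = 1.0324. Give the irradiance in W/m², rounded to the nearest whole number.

1210 W/m²

Hour angle H = 15° × (10 − 12) = -30.00°.
With φ = -39.4°, δ = -21.9°, H = -30.00°: sin φ sin δ = 0.2367, cos φ cos δ cos H = 0.6209, so cos θ_z = 0.8576.
Top-of-atmosphere irradiance = S₀ (d̄/d)² cos θ_z = 1367 × 1.0324 × 0.8576 = 1210.32 W/m².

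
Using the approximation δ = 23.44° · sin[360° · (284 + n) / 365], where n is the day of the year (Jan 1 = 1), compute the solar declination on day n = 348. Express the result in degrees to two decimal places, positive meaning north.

360 × (284 + 348) / 365 = 623.342°; sin(623.342°) = -0.9933.
δ = 23.44 × -0.9933 = -23.283° ≈ -23.28°.

-23.28°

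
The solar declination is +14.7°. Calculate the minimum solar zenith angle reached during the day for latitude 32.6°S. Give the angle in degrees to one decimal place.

At local solar noon the hour angle is zero, so the zenith angle is |φ − δ| = |-32.6° − (14.7°)| = 47.3°.

47.3°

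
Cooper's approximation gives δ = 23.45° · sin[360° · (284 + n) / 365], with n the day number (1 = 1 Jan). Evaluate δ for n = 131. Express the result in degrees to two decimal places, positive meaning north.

+17.78°

360 × (284 + 131) / 365 = 409.315°; sin(409.315°) = 0.7583.
δ = 23.45 × 0.7583 = 17.782° ≈ +17.78°.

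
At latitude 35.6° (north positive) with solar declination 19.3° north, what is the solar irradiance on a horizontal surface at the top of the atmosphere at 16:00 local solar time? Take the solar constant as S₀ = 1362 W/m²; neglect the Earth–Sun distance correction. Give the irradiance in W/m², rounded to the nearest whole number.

785 W/m²

Hour angle H = 15° × (16 − 12) = 60.00°.
cos θ_z = sin φ sin δ + cos φ cos δ cos H = (0.5821)(0.3305) + (0.8131)(0.9438)(0.5000) = 0.5761.
Top-of-atmosphere irradiance = S₀ cos θ_z = 1362 × 0.5761 = 784.65 W/m².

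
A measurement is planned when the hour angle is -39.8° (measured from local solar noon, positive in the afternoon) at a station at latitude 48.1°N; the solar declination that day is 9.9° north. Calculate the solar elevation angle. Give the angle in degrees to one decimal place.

39.3°

With φ = 48.1°, δ = 9.9°, H = -39.80°: sin φ sin δ = 0.1280, cos φ cos δ cos H = 0.5054, so cos θ_z = 0.6334.
θ_z = arccos(0.6334) = 50.70°, so the elevation is 90° − 50.70° = 39.30°.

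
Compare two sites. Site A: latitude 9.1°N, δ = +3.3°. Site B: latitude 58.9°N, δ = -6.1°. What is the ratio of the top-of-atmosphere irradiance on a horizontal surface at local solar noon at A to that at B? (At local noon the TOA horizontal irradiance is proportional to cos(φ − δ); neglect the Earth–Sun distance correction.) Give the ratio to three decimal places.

2.354

A: cos θ_z = cos(9.1° − (3.3°)) = 0.9949.
B: cos θ_z = cos(58.9° − (-6.1°)) = 0.4226.
Ratio A/B = 0.9949 / 0.4226 = 2.3542.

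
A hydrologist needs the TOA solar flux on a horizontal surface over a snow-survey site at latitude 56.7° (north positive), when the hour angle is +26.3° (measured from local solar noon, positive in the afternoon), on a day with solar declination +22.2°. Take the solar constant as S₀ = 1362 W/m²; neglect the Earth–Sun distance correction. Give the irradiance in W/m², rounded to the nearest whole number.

1051 W/m²

cos θ_z = sin φ sin δ + cos φ cos δ cos H = (0.8358)(0.3778) + (0.5490)(0.9259)(0.8965) = 0.7715.
Top-of-atmosphere irradiance = S₀ cos θ_z = 1362 × 0.7715 = 1050.78 W/m².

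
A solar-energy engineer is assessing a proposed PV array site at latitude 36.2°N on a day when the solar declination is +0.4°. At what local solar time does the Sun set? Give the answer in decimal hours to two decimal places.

18.02 h

−tan φ tan δ = −(0.7319)(0.0070) = -0.0051; H_s = arccos(-0.0051) = 90.29°.
Sunset is at 12 + H_s/15 = 12 + 6.019 = 18.019 h local solar time.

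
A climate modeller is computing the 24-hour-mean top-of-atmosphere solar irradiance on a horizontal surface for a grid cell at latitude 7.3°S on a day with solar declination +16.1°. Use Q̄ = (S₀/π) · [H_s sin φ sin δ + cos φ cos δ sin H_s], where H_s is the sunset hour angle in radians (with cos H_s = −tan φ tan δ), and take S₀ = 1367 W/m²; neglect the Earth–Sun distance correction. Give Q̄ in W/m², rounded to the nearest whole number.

391 W/m²

The sunset hour angle satisfies cos H_s = −tan φ tan δ = 0.0370, giving H_s = 87.88°. In radians, H_s = 1.5338.
H_s sin φ sin δ = 1.5338 × -0.1271 × 0.2773 = -0.0541.
cos φ cos δ sin H_s = 0.9919 × 0.9608 × 0.9993 = 0.9524.
Q̄ = (1367/π) × (-0.0541 + 0.9524) = 435.13 × 0.8983 = 390.88 W/m².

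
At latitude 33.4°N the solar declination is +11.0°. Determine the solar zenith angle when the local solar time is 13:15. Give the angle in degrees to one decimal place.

Hour angle H = 15° × (13.25 − 12) = 18.75°.
cos θ_z = sin φ sin δ + cos φ cos δ cos H = (0.5505)(0.1908) + (0.8348)(0.9816)(0.9469) = 0.8810.
θ_z = arccos(0.8810) = 28.24°.

28.2°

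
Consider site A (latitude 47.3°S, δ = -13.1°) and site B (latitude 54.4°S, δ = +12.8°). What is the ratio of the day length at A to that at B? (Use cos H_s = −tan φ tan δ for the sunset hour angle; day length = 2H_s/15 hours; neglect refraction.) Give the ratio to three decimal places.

A: H_s = arccos(−tan -47.3° · tan -13.1°) = 104.61°, so 2H_s/15 = 13.9480 h.
B: H_s = arccos(−tan -54.4° · tan 12.8°) = 71.50°, so 2H_s/15 = 9.5333 h.
Ratio A/B = 13.9480 / 9.5333 = 1.4631.

1.463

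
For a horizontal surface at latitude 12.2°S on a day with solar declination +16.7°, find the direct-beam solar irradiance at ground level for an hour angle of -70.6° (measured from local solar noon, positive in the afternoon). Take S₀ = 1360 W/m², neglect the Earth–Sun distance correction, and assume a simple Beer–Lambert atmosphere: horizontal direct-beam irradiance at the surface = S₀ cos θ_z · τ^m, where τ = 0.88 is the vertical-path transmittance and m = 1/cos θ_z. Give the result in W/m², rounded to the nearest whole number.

With φ = -12.2°, δ = 16.7°, H = -70.60°: sin φ sin δ = -0.0607, cos φ cos δ cos H = 0.3110, so cos θ_z = 0.2503.
Air mass m = 1/cos θ_z = 1/0.2503 = 3.995; τ^m = 0.88^3.995 = 0.6001.
Surface direct beam = 1360 × 0.2503 × 0.6001 = 204.28 W/m².

204 W/m²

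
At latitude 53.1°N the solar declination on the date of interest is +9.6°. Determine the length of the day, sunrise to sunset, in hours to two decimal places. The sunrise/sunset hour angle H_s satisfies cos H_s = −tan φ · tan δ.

13.74 hours

The sunset hour angle satisfies cos H_s = −tan φ tan δ = -0.2253, giving H_s = 103.02°.
Day length = 2 H_s / 15° h⁻¹ = 206.04° / 15 = 13.736 h.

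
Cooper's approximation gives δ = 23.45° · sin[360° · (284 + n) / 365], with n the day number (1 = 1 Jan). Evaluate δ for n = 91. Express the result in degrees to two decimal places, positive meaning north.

+4.02°

360 × (284 + 91) / 365 = 369.863°; sin(369.863°) = 0.1713.
δ = 23.45 × 0.1713 = 4.017° ≈ +4.02°.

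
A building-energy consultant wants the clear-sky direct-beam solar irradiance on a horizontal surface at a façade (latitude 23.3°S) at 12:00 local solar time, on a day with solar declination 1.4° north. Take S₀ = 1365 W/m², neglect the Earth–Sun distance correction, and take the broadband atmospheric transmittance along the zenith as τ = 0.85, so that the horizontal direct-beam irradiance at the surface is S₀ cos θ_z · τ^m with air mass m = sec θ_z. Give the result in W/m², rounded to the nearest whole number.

Hour angle H = 15° × (12 − 12) = 0.00°.
cos θ_z = sin(-23.3°) sin(1.4°) + cos(-23.3°) cos(1.4°) cos(0.00°) = -0.0097 + 0.9182 = 0.9085.
Air mass m = 1/cos θ_z = 1/0.9085 = 1.101; τ^m = 0.85^1.101 = 0.8362.
Surface direct beam = 1365 × 0.9085 × 0.8362 = 1036.97 W/m².

1037 W/m²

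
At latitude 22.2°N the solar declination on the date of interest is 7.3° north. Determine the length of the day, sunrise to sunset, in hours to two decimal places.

cos H_s = −tan(22.2°) · tan(7.3°) = -0.0523, so H_s = arccos(-0.0523) = 93.00°.
Day length = 2 H_s / 15° h⁻¹ = 186.00° / 15 = 12.400 h.

12.40 hours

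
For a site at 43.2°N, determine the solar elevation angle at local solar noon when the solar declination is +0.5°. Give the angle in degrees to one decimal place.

47.3°

At local solar noon the hour angle is zero, so the elevation is 90° − |φ − δ| = 90° − |43.2° − (0.5°)| = 90° − 42.7° = 47.3°.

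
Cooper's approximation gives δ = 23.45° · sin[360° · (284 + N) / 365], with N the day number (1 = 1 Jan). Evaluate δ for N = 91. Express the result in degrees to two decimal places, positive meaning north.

+4.02°

360 × (284 + 91) / 365 = 369.863°; sin(369.863°) = 0.1713.
δ = 23.45 × 0.1713 = 4.017° ≈ +4.02°.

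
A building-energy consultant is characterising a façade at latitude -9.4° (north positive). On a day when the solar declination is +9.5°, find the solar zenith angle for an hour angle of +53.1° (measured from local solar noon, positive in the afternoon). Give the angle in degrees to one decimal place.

cos θ_z = sin φ sin δ + cos φ cos δ cos H = (-0.1633)(0.1650) + (0.9866)(0.9863)(0.6004) = 0.5573.
θ_z = arccos(0.5573) = 56.13°.

56.1°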